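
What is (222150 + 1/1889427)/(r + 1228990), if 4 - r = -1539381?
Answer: 419736208051/5230642471125 ≈ 0.080246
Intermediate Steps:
r = 1539385 (r = 4 - 1*(-1539381) = 4 + 1539381 = 1539385)
(222150 + 1/1889427)/(r + 1228990) = (222150 + 1/1889427)/(1539385 + 1228990) = (222150 + 1/1889427)/2768375 = (419736208051/1889427)*(1/2768375) = 419736208051/5230642471125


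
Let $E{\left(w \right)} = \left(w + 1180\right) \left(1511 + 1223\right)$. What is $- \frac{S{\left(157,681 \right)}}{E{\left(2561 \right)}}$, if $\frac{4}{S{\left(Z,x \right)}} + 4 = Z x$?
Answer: $- \frac{2}{546747415611} \approx -3.658 \cdot 10^{-12}$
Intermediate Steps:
$S{\left(Z,x \right)} = \frac{4}{-4 + Z x}$
$E{\left(w \right)} = 3226120 + 2734 w$ ($E{\left(w \right)} = \left(1180 + w\right) 2734 = 3226120 + 2734 w$)
$- \frac{S{\left(157,681 \right)}}{E{\left(2561 \right)}} = - \frac{4 \frac{1}{-4 + 157 \cdot 681}}{3226120 + 2734 \cdot 2561} = - \frac{4 \frac{1}{-4 + 106917}}{3226120 + 7001774} = - \frac{4 \cdot \frac{1}{106913}}{10227894} = - \frac{4}{106913 \cdot 10227894} = \left(-1\right) \frac{2}{546747415611} = - \frac{2}{546747415611}$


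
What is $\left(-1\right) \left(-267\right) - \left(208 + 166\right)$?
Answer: $-107$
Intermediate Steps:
$\left(-1\right) \left(-267\right) - \left(208 + 166\right) = 267 - 374 = -107$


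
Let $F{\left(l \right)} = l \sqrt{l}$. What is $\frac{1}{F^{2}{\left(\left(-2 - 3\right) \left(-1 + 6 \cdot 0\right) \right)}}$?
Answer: $\frac{1}{125} \approx 0.008$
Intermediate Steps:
$F{\left(l \right)} = l^{\frac{3}{2}}$
$\frac{1}{F^{2}{\left(\left(-2 - 3\right) \left(-1 + 6 \cdot 0\right) \right)}} = \frac{1}{\left(\left(\left(-2 - 3\right) \left(-1 + 6 \cdot 0\right)\right)^{\frac{3}{2}}\right)^{2}} = \frac{1}{\left(\left(- 5 \left(-1 + 0\right)\right)^{\frac{3}{2}}\right)^{2}} = \frac{1}{\left(\left(\left(-5\right) \left(-1\right)\right)^{\frac{3}{2}}\right)^{2}} = \frac{1}{\left(5^{\frac{3}{2}}\right)^{2}} = \frac{1}{\left(5 \sqrt{5}\right)^{2}} = \frac{1}{125}$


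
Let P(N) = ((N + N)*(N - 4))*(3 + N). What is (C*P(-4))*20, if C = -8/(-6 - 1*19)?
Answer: -2048/5 ≈ -409.60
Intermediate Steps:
C = 8/25 (C = -8/(-6 - 19) = -8/(-25) = -8*(-1/25) = 8/25 ≈ 0.32000)
P(N) = 2*N*(-4 + N)*(3 + N) (P(N) = ((2*N)*(-4 + N))*(3 + N) = (2*N*(-4 + N))*(3 + N) = 2*N*(-4 + N)*(3 + N))
(C*P(-4))*20 = (8*(2*(-4)*(-12 + (-4)² - 1*(-4)))/25)*20 = (8*(2*(-4)*(-12 + 16 + 4))/25)*20 = (8*(2*(-4)*8)/25)*20 = ((8/25)*(-64))*20 = -512/25*20 = -2048/5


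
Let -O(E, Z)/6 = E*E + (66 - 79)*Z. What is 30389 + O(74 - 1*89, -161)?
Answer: 16481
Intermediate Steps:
O(E, Z) = -6*E² + 78*Z (O(E, Z) = -6*(E*E + (66 - 79)*Z) = -6*(E² - 13*Z) = -6*E² + 78*Z)
30389 + O(74 - 1*89, -161) = 30389 + (-6*(74 - 1*89)² + 78*(-161)) = 30389 + (-6*(74 - 89)² - 12558) = 30389 + (-6*(-15)² - 12558) = 30389 + (-6*225 - 12558) = 30389 + (-1350 - 12558) = 30389 - 13908 = 16481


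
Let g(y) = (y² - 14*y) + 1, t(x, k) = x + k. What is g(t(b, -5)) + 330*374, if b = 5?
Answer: 123421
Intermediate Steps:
t(x, k) = k + x
g(y) = 1 + y² - 14*y
g(t(b, -5)) + 330*374 = (1 + (-5 + 5)² - 14*(-5 + 5)) + 330*374 = (1 + 0² - 14*0) + 123420 = (1 + 0 + 0) + 123420 = 1 + 123420 = 123421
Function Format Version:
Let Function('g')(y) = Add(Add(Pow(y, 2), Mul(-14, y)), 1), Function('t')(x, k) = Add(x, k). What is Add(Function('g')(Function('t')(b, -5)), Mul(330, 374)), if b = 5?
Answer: 123421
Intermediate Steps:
Function('t')(x, k) = Add(k, x)
Function('g')(y) = Add(1, Pow(y, 2), Mul(-14, y))
Add(Function('g')(Function('t')(b, -5)), Mul(330, 374)) = Add(Add(1, Pow(Add(-5, 5), 2), Mul(-14, Add(-5, 5))), Mul(330, 374)) = Add(Add(1, Pow(0, 2), Mul(-14, 0)), 123420) = Add(Add(1, 0, 0), 123420) = Add(1, 123420) = 123421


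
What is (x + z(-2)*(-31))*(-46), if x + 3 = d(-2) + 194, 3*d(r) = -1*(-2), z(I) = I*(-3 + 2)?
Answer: -17894/3 ≈ -5964.7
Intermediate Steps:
z(I) = -I (z(I) = I*(-1) = -I)
d(r) = 2/3 (d(r) = (-1*(-2))/3 = (1/3)*2 = 2/3)
x = 575/3 (x = -3 + (2/3 + 194) = -3 + 584/3 = 575/3 ≈ 191.67)
(x + z(-2)*(-31))*(-46) = (575/3 - 1*(-2)*(-31))*(-46) = (575/3 + 2*(-31))*(-46) = (575/3 - 62)*(-46) = (389/3)*(-46) = -17894/3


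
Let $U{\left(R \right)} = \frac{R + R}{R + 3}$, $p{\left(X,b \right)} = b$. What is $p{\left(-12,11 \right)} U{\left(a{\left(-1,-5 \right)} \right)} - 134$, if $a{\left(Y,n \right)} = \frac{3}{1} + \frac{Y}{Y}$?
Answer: $- \frac{850}{7} \approx -121.43$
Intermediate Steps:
$a{\left(Y,n \right)} = 4$ ($a{\left(Y,n \right)} = 3 \cdot 1 + 1 = 3 + 1 = 4$)
$U{\left(R \right)} = \frac{2 R}{3 + R}$
$p{\left(-12,11 \right)} U{\left(a{\left(-1,-5 \right)} \right)} - 134 = 11 \cdot 2 \cdot 4 \frac{1}{3 + 4} - 134 = 11 \cdot 2 \cdot 4 \cdot \frac{1}{7} - 134 = 11 \cdot \frac{8}{7} - 134 = \frac{88}{7} - 134 = - \frac{850}{7}$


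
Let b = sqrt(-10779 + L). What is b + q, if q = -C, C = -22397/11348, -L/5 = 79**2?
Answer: 22397/11348 + 32*I*sqrt(41) ≈ 1.9737 + 204.9*I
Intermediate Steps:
L = -31205 (L = -5*79**2 = -5*6241 = -31205)
b = 32*I*sqrt(41) (b = sqrt(-10779 - 31205) = sqrt(-41984) = 32*I*sqrt(41) ≈ 204.9*I)
C = -22397/11348 (C = -22397*1/11348 = -22397/11348 ≈ -1.9737)
q = 22397/11348 (q = -1*(-22397/11348) = 22397/11348 ≈ 1.9737)
b + q = 32*I*sqrt(41) + 22397/11348 = 22397/11348 + 32*I*sqrt(41)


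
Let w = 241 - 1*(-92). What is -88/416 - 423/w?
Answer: -2851/1924 ≈ -1.4818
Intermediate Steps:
w = 333 (w = 241 + 92 = 333)
-88/416 - 423/w = -88/416 - 423/333 = -88*1/416 - 423*1/333 = -11/52 - 47/37 = -2851/1924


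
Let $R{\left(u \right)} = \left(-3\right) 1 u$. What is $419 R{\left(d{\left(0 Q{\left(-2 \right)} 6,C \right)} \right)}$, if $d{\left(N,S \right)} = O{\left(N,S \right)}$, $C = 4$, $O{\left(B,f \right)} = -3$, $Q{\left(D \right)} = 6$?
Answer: $3771$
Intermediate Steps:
$d{\left(N,S \right)} = -3$
$R{\left(u \right)} = - 3 u$
$419 R{\left(d{\left(0 Q{\left(-2 \right)} 6,C \right)} \right)} = 419 \left(\left(-3\right) \left(-3\right)\right) = 419 \cdot 9 = 3771$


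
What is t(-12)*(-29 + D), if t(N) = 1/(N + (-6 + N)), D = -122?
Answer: 151/30 ≈ 5.0333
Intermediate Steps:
t(N) = 1/(-6 + 2*N)
t(-12)*(-29 + D) = (1/(2*(-3 - 12)))*(-29 - 122) = ((1/2)/(-15))*(-151) = ((1/2)*(-1/15))*(-151) = -1/30*(-151) = 151/30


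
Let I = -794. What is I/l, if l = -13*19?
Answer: 794/247 ≈ 3.2146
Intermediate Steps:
l = -247
I/l = -794/(-247) = -794*(-1/247) = 794/247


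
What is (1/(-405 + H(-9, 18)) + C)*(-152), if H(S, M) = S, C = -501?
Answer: 15763540/207 ≈ 76152.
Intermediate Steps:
(1/(-405 + H(-9, 18)) + C)*(-152) = (1/(-405 - 9) - 501)*(-152) = (1/(-414) - 501)*(-152) = (-1/414 - 501)*(-152) = -207415/414*(-152) = 15763540/207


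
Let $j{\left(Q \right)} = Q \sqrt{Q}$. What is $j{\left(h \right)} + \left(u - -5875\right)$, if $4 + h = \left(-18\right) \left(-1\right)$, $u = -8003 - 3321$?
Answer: $-5449 + 14 \sqrt{14} \approx -5396.6$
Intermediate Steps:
$u = -11324$ ($u = -8003 - 3321 = -11324$)
$h = 14$ ($h = -4 - -18 = -4 + 18 = 14$)
$j{\left(Q \right)} = Q^{\frac{3}{2}}$
$j{\left(h \right)} + \left(u - -5875\right) = 14^{\frac{3}{2}} - 5449 = 14 \sqrt{14} + \left(-11324 + 5875\right) = 14 \sqrt{14} - 5449 = -5449 + 14 \sqrt{14}$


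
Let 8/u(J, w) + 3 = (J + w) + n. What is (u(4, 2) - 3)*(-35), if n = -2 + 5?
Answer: 175/3 ≈ 58.333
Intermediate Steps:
n = 3
u(J, w) = 8/(J + w) (u(J, w) = 8/(-3 + ((J + w) + 3)) = 8/(-3 + (3 + J + w)) = 8/(J + w))
(u(4, 2) - 3)*(-35) = (8/(4 + 2) - 3)*(-35) = (8/6 - 3)*(-35) = (8*(⅙) - 3)*(-35) = (4/3 - 3)*(-35) = -5/3*(-35) = 175/3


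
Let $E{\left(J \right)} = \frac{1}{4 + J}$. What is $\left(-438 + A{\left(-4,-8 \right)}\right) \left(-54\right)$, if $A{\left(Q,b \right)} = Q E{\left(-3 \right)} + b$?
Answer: $24300$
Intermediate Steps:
$A{\left(Q,b \right)} = Q + b$ ($A{\left(Q,b \right)} = \frac{Q}{4 - 3} + b = \frac{Q}{1} + b = Q 1 + b = Q + b$)
$\left(-438 + A{\left(-4,-8 \right)}\right) \left(-54\right) = \left(-438 - 12\right) \left(-54\right) = \left(-450\right) \left(-54\right) = 24300$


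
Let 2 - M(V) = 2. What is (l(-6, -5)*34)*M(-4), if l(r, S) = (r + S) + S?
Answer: 0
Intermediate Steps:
M(V) = 0 (M(V) = 2 - 1*2 = 2 - 2 = 0)
l(r, S) = r + 2*S (l(r, S) = (S + r) + S = r + 2*S)
(l(-6, -5)*34)*M(-4) = ((-6 + 2*(-5))*34)*0 = ((-6 - 10)*34)*0 = -16*34*0 = -544*0 = 0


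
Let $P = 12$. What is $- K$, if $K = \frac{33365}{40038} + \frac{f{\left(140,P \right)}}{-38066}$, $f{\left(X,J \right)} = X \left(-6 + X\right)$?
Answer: $- \frac{5555}{16314} \approx -0.34051$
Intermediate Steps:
$K = \frac{5555}{16314}$ ($K = \frac{33365}{40038} + \frac{140 \left(-6 + 140\right)}{-38066} = 33365 \cdot \frac{1}{40038} + 140 \cdot 134 \left(- \frac{1}{38066}\right) = \frac{5}{6} + 18760 \left(- \frac{1}{38066}\right) = \frac{5}{6} - \frac{1340}{2719} = \frac{5555}{16314} \approx 0.34051$)
$- K = \left(-1\right) \frac{5555}{16314} = - \frac{5555}{16314}$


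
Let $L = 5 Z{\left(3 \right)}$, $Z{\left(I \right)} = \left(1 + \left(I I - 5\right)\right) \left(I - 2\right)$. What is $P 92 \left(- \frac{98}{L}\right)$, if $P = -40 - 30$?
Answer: $\frac{126224}{5} \approx 25245.0$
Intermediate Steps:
$P = -70$ ($P = -40 - 30 = -70$)
$Z{\left(I \right)} = \left(-4 + I^{2}\right) \left(-2 + I\right)$ ($Z{\left(I \right)} = \left(1 + \left(I^{2} - 5\right)\right) \left(-2 + I\right) = \left(1 + \left(-5 + I^{2}\right)\right) \left(-2 + I\right) = \left(-4 + I^{2}\right) \left(-2 + I\right)$)
$L = 25$ ($L = 5 \left(8 + 3^{3} - 12 - 2 \cdot 3^{2}\right) = 5 \left(8 + 27 - 12 - 18\right) = 5 \cdot 5 = 25$)
$P 92 \left(- \frac{98}{L}\right) = \left(-70\right) 92 \left(- \frac{98}{25}\right) = - 6440 \left(\left(-98\right) \frac{1}{25}\right) = \left(-6440\right) \left(- \frac{98}{25}\right) = \frac{126224}{5}$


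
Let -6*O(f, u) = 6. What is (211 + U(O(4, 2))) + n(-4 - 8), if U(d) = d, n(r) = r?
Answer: 198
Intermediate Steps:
O(f, u) = -1 (O(f, u) = -1/6*6 = -1)
(211 + U(O(4, 2))) + n(-4 - 8) = (211 - 1) + (-4 - 8) = 210 - 12 = 198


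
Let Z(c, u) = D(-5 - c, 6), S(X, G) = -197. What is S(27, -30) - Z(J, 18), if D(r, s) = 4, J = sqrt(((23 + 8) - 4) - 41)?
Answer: -201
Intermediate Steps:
J = I*sqrt(14) (J = sqrt((31 - 4) - 41) = sqrt(27 - 41) = sqrt(-14) = I*sqrt(14) ≈ 3.7417*I)
Z(c, u) = 4
S(27, -30) - Z(J, 18) = -197 - 1*4 = -197 - 4 = -201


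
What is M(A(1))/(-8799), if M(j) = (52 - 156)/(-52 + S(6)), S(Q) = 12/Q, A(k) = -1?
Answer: -52/219975 ≈ -0.00023639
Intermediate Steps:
M(j) = 52/25 (M(j) = (52 - 156)/(-52 + 12/6) = -104/(-52 + 12*(⅙)) = -104/(-52 + 2) = -104/(-50) = -104*(-1/50) = 52/25)
M(A(1))/(-8799) = (52/25)/(-8799) = (52/25)*(-1/8799) = -52/219975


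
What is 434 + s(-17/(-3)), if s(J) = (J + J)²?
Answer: 5062/9 ≈ 562.44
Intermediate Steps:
s(J) = 4*J² (s(J) = (2*J)² = 4*J²)
434 + s(-17/(-3)) = 434 + 4*(-17/(-3))² = 434 + 4*(-17*(-⅓))² = 434 + 4*(17/3)² = 434 + 4*(289/9) = 434 + 1156/9 = 5062/9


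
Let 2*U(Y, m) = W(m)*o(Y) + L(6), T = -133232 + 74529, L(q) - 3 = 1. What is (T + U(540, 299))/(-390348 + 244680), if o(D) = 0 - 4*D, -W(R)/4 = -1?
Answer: 21007/48556 ≈ 0.43263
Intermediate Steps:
L(q) = 4 (L(q) = 3 + 1 = 4)
T = -58703
W(R) = 4 (W(R) = -4*(-1) = 4)
o(D) = -4*D
U(Y, m) = 2 - 8*Y (U(Y, m) = (4*(-4*Y) + 4)/2 = (-16*Y + 4)/2 = (4 - 16*Y)/2 = 2 - 8*Y)
(T + U(540, 299))/(-390348 + 244680) = (-58703 + (2 - 8*540))/(-390348 + 244680) = (-58703 + (2 - 4320))/(-145668) = (-58703 - 4318)*(-1/145668) = -63021*(-1/145668) = 21007/48556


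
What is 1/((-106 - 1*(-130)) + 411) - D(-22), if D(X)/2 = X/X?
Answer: -869/435 ≈ -1.9977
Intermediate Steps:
D(X) = 2 (D(X) = 2*(X/X) = 2*1 = 2)
1/((-106 - 1*(-130)) + 411) - D(-22) = 1/((-106 - 1*(-130)) + 411) - 1*2 = 1/((-106 + 130) + 411) - 2 = 1/(24 + 411) - 2 = 1/435 - 2 = -869/435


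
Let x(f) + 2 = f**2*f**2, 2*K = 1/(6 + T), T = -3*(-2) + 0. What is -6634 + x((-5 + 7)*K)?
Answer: -137604095/20736 ≈ -6636.0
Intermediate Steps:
T = 6 (T = 6 + 0 = 6)
K = 1/24 (K = 1/(2*(6 + 6)) = (1/2)/12 = (1/2)*(1/12) = 1/24 ≈ 0.041667)
x(f) = -2 + f**4 (x(f) = -2 + f**2*f**2 = -2 + f**4)
-6634 + x((-5 + 7)*K) = -6634 + (-2 + ((-5 + 7)*(1/24))**4) = -6634 + (-2 + (2*(1/24))**4) = -6634 + (-2 + (1/12)**4) = -6634 + (-2 + 1/20736) = -6634 - 41471/20736 = -137604095/20736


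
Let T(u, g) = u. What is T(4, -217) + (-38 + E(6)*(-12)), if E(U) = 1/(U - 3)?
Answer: -38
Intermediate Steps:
E(U) = 1/(-3 + U)
T(4, -217) + (-38 + E(6)*(-12)) = 4 + (-38 - 12/(-3 + 6)) = 4 + (-38 - 12/3) = 4 + (-38 + (⅓)*(-12)) = 4 + (-38 - 4) = 4 - 42 = -38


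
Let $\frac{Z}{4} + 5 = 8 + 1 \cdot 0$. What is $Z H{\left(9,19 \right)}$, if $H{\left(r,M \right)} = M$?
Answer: $228$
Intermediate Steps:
$Z = 12$ ($Z = -20 + 4 \left(8 + 1 \cdot 0\right) = -20 + 4 \left(8 + 0\right) = -20 + 4 \cdot 8 = -20 + 32 = 12$)
$Z H{\left(9,19 \right)} = 12 \cdot 19 = 228$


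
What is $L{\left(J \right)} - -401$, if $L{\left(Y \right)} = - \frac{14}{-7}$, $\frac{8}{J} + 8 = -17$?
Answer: $403$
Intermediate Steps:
$J = - \frac{8}{25}$ ($J = \frac{8}{-8 - 17} = \frac{8}{-25} = 8 \left(- \frac{1}{25}\right) = - \frac{8}{25} \approx -0.32$)
$L{\left(Y \right)} = 2$ ($L{\left(Y \right)} = \left(-14\right) \left(- \frac{1}{7}\right) = 2$)
$L{\left(J \right)} - -401 = 2 - -401 = 2 + 401 = 403$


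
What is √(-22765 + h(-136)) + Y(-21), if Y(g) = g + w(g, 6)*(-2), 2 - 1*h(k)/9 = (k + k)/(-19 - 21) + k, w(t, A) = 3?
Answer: -27 + I*√539605/5 ≈ -27.0 + 146.92*I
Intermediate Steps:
h(k) = 18 - 171*k/20 (h(k) = 18 - 9*((k + k)/(-19 - 21) + k) = 18 - 9*((2*k)/(-40) + k) = 18 - 9*((2*k)*(-1/40) + k) = 18 - 9*(-k/20 + k) = 18 - 171*k/20)
Y(g) = -6 + g (Y(g) = g + 3*(-2) = g - 6 = -6 + g)
√(-22765 + h(-136)) + Y(-21) = √(-22765 + (18 - 171/20*(-136))) + (-6 - 21) = √(-22765 + (18 + 5814/5)) - 27 = √(-22765 + 5904/5) - 27 = √(-107921/5) - 27 = I*√539605/5 - 27 = -27 + I*√539605/5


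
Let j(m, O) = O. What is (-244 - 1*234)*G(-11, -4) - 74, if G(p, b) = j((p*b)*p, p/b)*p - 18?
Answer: 45979/2 ≈ 22990.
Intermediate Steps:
G(p, b) = -18 + p²/b (G(p, b) = (p/b)*p - 18 = p²/b - 18 = -18 + p²/b)
(-244 - 1*234)*G(-11, -4) - 74 = (-244 - 1*234)*(-18 + (-11)²/(-4)) - 74 = (-244 - 234)*(-18 - ¼*121) - 74 = -478*(-18 - 121/4) - 74 = -478*(-193/4) - 74 = 46127/2 - 74 = 45979/2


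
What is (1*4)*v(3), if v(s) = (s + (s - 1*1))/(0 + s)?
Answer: 20/3 ≈ 6.6667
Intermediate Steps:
v(s) = (-1 + 2*s)/s (v(s) = (s + (s - 1))/s = (s + (-1 + s))/s = (-1 + 2*s)/s)
(1*4)*v(3) = (1*4)*(2 - 1/3) = 4*(2 - 1*1/3) = 4*(2 - 1/3) = 4*(5/3) = 20/3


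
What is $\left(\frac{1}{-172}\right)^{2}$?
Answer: $\frac{1}{29584} \approx 3.3802 \cdot 10^{-5}$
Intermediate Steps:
$\left(\frac{1}{-172}\right)^{2} = \left(- \frac{1}{172}\right)^{2} = \frac{1}{29584}$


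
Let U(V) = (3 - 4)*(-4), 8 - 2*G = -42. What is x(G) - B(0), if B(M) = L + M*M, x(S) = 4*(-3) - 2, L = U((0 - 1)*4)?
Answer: -18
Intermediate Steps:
G = 25 (G = 4 - ½*(-42) = 4 + 21 = 25)
U(V) = 4 (U(V) = -1*(-4) = 4)
L = 4
x(S) = -14 (x(S) = -12 - 2 = -14)
B(M) = 4 + M² (B(M) = 4 + M*M = 4 + M²)
x(G) - B(0) = -14 - (4 + 0²) = -14 - (4 + 0) = -14 - 1*4 = -14 - 4 = -18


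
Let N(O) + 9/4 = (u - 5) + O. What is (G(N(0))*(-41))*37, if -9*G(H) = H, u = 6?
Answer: -7585/36 ≈ -210.69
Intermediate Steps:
N(O) = -5/4 + O (N(O) = -9/4 + ((6 - 5) + O) = -9/4 + (1 + O) = -5/4 + O)
G(H) = -H/9
(G(N(0))*(-41))*37 = (-(-5/4 + 0)/9*(-41))*37 = (-⅑*(-5/4)*(-41))*37 = ((5/36)*(-41))*37 = -205/36*37 = -7585/36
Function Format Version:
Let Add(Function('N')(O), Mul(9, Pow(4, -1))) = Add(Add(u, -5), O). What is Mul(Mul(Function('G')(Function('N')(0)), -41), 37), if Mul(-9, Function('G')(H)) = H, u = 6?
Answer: Rational(-7585, 36) ≈ -210.69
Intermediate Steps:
Function('N')(O) = Add(Rational(-5, 4), O) (Function('N')(O) = Add(Rational(-9, 4), Add(Add(6, -5), O)) = Add(Rational(-9, 4), Add(1, O)) = Add(Rational(-5, 4), O))
Function('G')(H) = Mul(Rational(-1, 9), H)
Mul(Mul(Function('G')(Function('N')(0)), -41), 37) = Mul(Mul(Mul(Rational(-1, 9), Add(Rational(-5, 4), 0)), -41), 37) = Mul(Mul(Mul(Rational(-1, 9), Rational(-5, 4)), -41), 37) = Mul(Mul(Rational(5, 36), -41), 37) = Mul(Rational(-205, 36), 37) = Rational(-7585, 36)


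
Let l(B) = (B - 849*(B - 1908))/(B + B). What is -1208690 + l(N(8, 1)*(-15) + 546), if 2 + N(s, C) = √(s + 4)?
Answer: -3679850646/3047 + 224985*√3/3047 ≈ -1.2076e+6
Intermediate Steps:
N(s, C) = -2 + √(4 + s) (N(s, C) = -2 + √(s + 4) = -2 + √(4 + s))
l(B) = (1619892 - 848*B)/(2*B) (l(B) = (B - 849*(-1908 + B))/((2*B)) = (B + (1619892 - 849*B))*(1/(2*B)) = (1619892 - 848*B)*(1/(2*B)) = (1619892 - 848*B)/(2*B))
-1208690 + l(N(8, 1)*(-15) + 546) = -1208690 + (-424 + 809946/((-2 + √(4 + 8))*(-15) + 546)) = -1208690 + (-424 + 809946/((-2 + √12)*(-15) + 546)) = -1208690 + (-424 + 809946/((-2 + 2*√3)*(-15) + 546)) = -1208690 + (-424 + 809946/((30 - 30*√3) + 546)) = -1208690 + (-424 + 809946/(576 - 30*√3)) = -1209114 + 809946/(576 - 30*√3)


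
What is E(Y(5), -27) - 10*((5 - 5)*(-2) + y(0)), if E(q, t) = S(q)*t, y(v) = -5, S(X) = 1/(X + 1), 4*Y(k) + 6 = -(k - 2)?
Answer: 358/5 ≈ 71.600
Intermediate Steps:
Y(k) = -1 - k/4 (Y(k) = -3/2 + (-(k - 2))/4 = -3/2 + (-(-2 + k))/4 = -3/2 + (2 - k)/4 = -3/2 + (½ - k/4) = -1 - k/4)
S(X) = 1/(1 + X)
E(q, t) = t/(1 + q)
E(Y(5), -27) - 10*((5 - 5)*(-2) + y(0)) = -27/(1 + (-1 - ¼*5)) - 10*((5 - 5)*(-2) - 5) = -27/(1 + (-1 - 5/4)) - 10*(0*(-2) - 5) = -27/(1 - 9/4) - 10*(0 - 5) = -27/(-5/4) - 10*(-5) = -27*(-⅘) - 1*(-50) = 108/5 + 50 = 358/5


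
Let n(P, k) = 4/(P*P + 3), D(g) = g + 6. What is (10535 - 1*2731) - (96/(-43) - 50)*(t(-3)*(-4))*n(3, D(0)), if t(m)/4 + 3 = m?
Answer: 407444/43 ≈ 9475.4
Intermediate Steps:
t(m) = -12 + 4*m
D(g) = 6 + g
n(P, k) = 4/(3 + P**2) (n(P, k) = 4/(P**2 + 3) = 4/(3 + P**2))
(10535 - 1*2731) - (96/(-43) - 50)*(t(-3)*(-4))*n(3, D(0)) = (10535 - 1*2731) - (96/(-43) - 50)*((-12 + 4*(-3))*(-4))*(4/(3 + 3**2)) = (10535 - 2731) - (96*(-1/43) - 50)*((-12 - 12)*(-4))*(4/(3 + 9)) = 7804 - (-96/43 - 50)*(-24*(-4))*(4/12) = 7804 - (-2246)*96*(4*(1/12))/43 = 7804 - (-2246)*96*(1/3)/43 = 7804 - (-2246)*32/43 = 7804 - 1*(-71872/43) = 7804 + 71872/43 = 407444/43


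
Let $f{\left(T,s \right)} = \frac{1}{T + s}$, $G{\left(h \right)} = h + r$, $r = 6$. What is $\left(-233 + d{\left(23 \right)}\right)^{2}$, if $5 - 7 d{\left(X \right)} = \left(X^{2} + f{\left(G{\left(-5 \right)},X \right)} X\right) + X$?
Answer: $\frac{2734767025}{28224} \approx 96895.0$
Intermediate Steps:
$G{\left(h \right)} = 6 + h$ ($G{\left(h \right)} = h + 6 = 6 + h$)
$d{\left(X \right)} = \frac{5}{7} - \frac{X}{7} - \frac{X^{2}}{7} - \frac{X}{7 \left(1 + X\right)}$ ($d{\left(X \right)} = \frac{5}{7} - \frac{\left(X^{2} + \frac{X}{\left(6 - 5\right) + X}\right) + X}{7} = \frac{5}{7} - \frac{\left(X^{2} + \frac{X}{1 + X}\right) + X}{7} = \frac{5}{7} - \frac{X + X^{2} + \frac{X}{1 + X}}{7} = \frac{5}{7} - \left(\frac{X}{7} + \frac{X^{2}}{7} + \frac{X}{7 \left(1 + X\right)}\right) = \frac{5}{7} - \frac{X}{7} - \frac{X^{2}}{7} - \frac{X}{7 \left(1 + X\right)}$)
$\left(-233 + d{\left(23 \right)}\right)^{2} = \left(-233 + \frac{\left(-1\right) 23 + \left(1 + 23\right) \left(5 - 23 - 23^{2}\right)}{7 \left(1 + 23\right)}\right)^{2} = \left(-233 + \frac{-23 + 24 \left(5 - 23 - 529\right)}{7 \cdot 24}\right)^{2} = \left(-233 + \frac{1}{7} \cdot \frac{1}{24} \left(-23 + 24 \left(5 - 23 - 529\right)\right)\right)^{2} = \left(-233 + \frac{1}{7} \cdot \frac{1}{24} \left(-23 + 24 \left(-547\right)\right)\right)^{2} = \left(-233 + \frac{1}{7} \cdot \frac{1}{24} \left(-23 - 13128\right)\right)^{2} = \left(-233 + \frac{1}{7} \cdot \frac{1}{24} \left(-13151\right)\right)^{2} = \left(-233 - \frac{13151}{168}\right)^{2} = \left(- \frac{52295}{168}\right)^{2} = \frac{2734767025}{28224}$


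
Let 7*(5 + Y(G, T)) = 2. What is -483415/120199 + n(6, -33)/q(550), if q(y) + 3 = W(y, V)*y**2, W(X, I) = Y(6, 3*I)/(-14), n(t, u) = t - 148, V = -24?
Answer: -2413610401387/599925589497 ≈ -4.0232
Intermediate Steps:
Y(G, T) = -33/7 (Y(G, T) = -5 + (1/7)*2 = -5 + 2/7 = -33/7)
n(t, u) = -148 + t
W(X, I) = 33/98 (W(X, I) = -33/7/(-14) = -33/7*(-1/14) = 33/98)
q(y) = -3 + 33*y**2/98
-483415/120199 + n(6, -33)/q(550) = -483415/120199 + (-148 + 6)/(-3 + (33/98)*550**2) = -483415*1/120199 - 142/(-3 + (33/98)*302500) = -483415/120199 - 142/(-3 + 4991250/49) = -483415/120199 - 142/4991103/49 = -483415/120199 - 142*49/4991103 = -483415/120199 - 6958/4991103 = -2413610401387/599925589497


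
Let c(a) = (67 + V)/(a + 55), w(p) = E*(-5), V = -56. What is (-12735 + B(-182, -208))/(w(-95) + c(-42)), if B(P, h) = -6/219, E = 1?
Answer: 12085541/3942 ≈ 3065.8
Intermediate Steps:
w(p) = -5 (w(p) = 1*(-5) = -5)
B(P, h) = -2/73 (B(P, h) = -6*1/219 = -2/73)
c(a) = 11/(55 + a) (c(a) = (67 - 56)/(a + 55) = 11/(55 + a))
(-12735 + B(-182, -208))/(w(-95) + c(-42)) = (-12735 - 2/73)/(-5 + 11/(55 - 42)) = -929657/(73*(-5 + 11/13)) = -929657/(73*(-54/13)) = -929657/73*(-13/54) = 12085541/3942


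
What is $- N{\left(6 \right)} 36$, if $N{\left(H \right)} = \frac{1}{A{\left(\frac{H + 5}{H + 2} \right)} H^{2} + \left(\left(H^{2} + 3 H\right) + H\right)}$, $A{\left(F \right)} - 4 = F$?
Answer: $- \frac{24}{169} \approx -0.14201$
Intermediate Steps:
$A{\left(F \right)} = 4 + F$
$N{\left(H \right)} = \frac{1}{H^{2} + 4 H + H^{2} \left(4 + \frac{5 + H}{2 + H}\right)}$ ($N{\left(H \right)} = \frac{1}{\left(4 + \frac{H + 5}{H + 2}\right) H^{2} + \left(\left(H^{2} + 3 H\right) + H\right)} = \frac{1}{\left(4 + \frac{5 + H}{2 + H}\right) H^{2} + \left(H^{2} + 4 H\right)} = \frac{1}{H^{2} \left(4 + \frac{5 + H}{2 + H}\right) + \left(H^{2} + 4 H\right)} = \frac{1}{H^{2} + 4 H + H^{2} \left(4 + \frac{5 + H}{2 + H}\right)}$)
$- N{\left(6 \right)} 36 = - \frac{2 + 6}{6 \left(8 + 6 \cdot 6^{2} + 19 \cdot 6\right)} 36 = - \frac{8}{6 \left(8 + 6 \cdot 36 + 114\right)} 36 = - \frac{8}{6 \left(8 + 216 + 114\right)} 36 = - \frac{8}{6 \cdot 338} \cdot 36 = \left(-1\right) \frac{2}{507} \cdot 36 = \left(- \frac{2}{507}\right) 36 = - \frac{24}{169}$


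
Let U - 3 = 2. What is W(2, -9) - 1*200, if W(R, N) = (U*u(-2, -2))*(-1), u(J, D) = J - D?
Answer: -200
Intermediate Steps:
U = 5 (U = 3 + 2 = 5)
W(R, N) = 0 (W(R, N) = (5*(-2 - 1*(-2)))*(-1) = (5*(-2 + 2))*(-1) = (5*0)*(-1) = 0*(-1) = 0)
W(2, -9) - 1*200 = 0 - 1*200 = 0 - 200 = -200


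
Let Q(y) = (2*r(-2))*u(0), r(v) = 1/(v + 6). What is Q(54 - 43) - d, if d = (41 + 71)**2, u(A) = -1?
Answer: -25089/2 ≈ -12545.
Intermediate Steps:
r(v) = 1/(6 + v)
d = 12544 (d = 112**2 = 12544)
Q(y) = -1/2 (Q(y) = (2/(6 - 2))*(-1) = (2/4)*(-1) = (2*(1/4))*(-1) = (1/2)*(-1) = -1/2)
Q(54 - 43) - d = -1/2 - 1*12544 = -1/2 - 12544 = -25089/2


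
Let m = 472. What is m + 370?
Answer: 842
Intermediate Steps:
m + 370 = 472 + 370 = 842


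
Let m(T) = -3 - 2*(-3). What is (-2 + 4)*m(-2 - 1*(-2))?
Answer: 6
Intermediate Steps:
m(T) = 3 (m(T) = -3 + 6 = 3)
(-2 + 4)*m(-2 - 1*(-2)) = (-2 + 4)*3 = 2*3 = 6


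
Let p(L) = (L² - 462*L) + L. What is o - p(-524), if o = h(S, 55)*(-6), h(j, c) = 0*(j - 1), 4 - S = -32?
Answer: -516140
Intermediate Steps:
S = 36 (S = 4 - 1*(-32) = 4 + 32 = 36)
p(L) = L² - 461*L
h(j, c) = 0 (h(j, c) = 0*(-1 + j) = 0)
o = 0 (o = 0*(-6) = 0)
o - p(-524) = 0 - (-524)*(-461 - 524) = 0 - (-524)*(-985) = 0 - 1*516140 = 0 - 516140 = -516140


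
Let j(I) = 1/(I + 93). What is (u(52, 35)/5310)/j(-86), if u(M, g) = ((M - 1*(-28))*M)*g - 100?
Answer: 33950/177 ≈ 191.81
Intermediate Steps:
u(M, g) = -100 + M*g*(28 + M) (u(M, g) = ((M + 28)*M)*g - 100 = ((28 + M)*M)*g - 100 = (M*(28 + M))*g - 100 = M*g*(28 + M) - 100 = -100 + M*g*(28 + M))
j(I) = 1/(93 + I)
(u(52, 35)/5310)/j(-86) = ((-100 + 35*52² + 28*52*35)/5310)/(1/(93 - 86)) = ((-100 + 35*2704 + 50960)*(1/5310))/(1/7) = ((-100 + 94640 + 50960)*(1/5310))/(⅐) = (145500*(1/5310))*7 = (4850/177)*7 = 33950/177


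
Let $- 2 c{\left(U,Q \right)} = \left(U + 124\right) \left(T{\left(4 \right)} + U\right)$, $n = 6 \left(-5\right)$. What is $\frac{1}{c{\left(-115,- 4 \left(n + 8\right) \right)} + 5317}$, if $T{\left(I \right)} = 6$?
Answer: $\frac{2}{11615} \approx 0.00017219$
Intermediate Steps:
$n = -30$
$c{\left(U,Q \right)} = - \frac{\left(6 + U\right) \left(124 + U\right)}{2}$ ($c{\left(U,Q \right)} = - \frac{\left(U + 124\right) \left(6 + U\right)}{2} = - \frac{\left(124 + U\right) \left(6 + U\right)}{2} = - \frac{\left(6 + U\right) \left(124 + U\right)}{2}$)
$\frac{1}{c{\left(-115,- 4 \left(n + 8\right) \right)} + 5317} = \frac{1}{\left(-372 - -7475 - \frac{\left(-115\right)^{2}}{2}\right) + 5317} = \frac{1}{\left(-372 + 7475 - \frac{13225}{2}\right) + 5317} = \frac{1}{\frac{981}{2} + 5317} = \frac{1}{\frac{11615}{2}} = \frac{2}{11615}$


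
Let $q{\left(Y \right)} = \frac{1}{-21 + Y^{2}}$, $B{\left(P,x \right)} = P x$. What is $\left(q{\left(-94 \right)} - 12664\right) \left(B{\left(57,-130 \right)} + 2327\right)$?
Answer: $\frac{567431347197}{8815} \approx 6.4371 \cdot 10^{7}$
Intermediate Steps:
$\left(q{\left(-94 \right)} - 12664\right) \left(B{\left(57,-130 \right)} + 2327\right) = \left(\frac{1}{-21 + \left(-94\right)^{2}} - 12664\right) \left(57 \left(-130\right) + 2327\right) = \left(\frac{1}{-21 + 8836} - 12664\right) \left(-7410 + 2327\right) = \left(\frac{1}{8815} - 12664\right) \left(-5083\right) = \left(- \frac{111633159}{8815}\right) \left(-5083\right) = \frac{567431347197}{8815}$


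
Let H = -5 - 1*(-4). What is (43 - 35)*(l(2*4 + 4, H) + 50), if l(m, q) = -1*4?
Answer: 368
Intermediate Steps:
H = -1 (H = -5 + 4 = -1)
l(m, q) = -4
(43 - 35)*(l(2*4 + 4, H) + 50) = (43 - 35)*(-4 + 50) = 8*46 = 368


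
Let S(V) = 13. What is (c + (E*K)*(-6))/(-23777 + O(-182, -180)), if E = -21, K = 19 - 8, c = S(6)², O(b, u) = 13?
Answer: -1555/23764 ≈ -0.065435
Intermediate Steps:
c = 169 (c = 13² = 169)
K = 11
(c + (E*K)*(-6))/(-23777 + O(-182, -180)) = (169 - 21*11*(-6))/(-23777 + 13) = (169 - 231*(-6))/(-23764) = (169 + 1386)*(-1/23764) = 1555*(-1/23764) = -1555/23764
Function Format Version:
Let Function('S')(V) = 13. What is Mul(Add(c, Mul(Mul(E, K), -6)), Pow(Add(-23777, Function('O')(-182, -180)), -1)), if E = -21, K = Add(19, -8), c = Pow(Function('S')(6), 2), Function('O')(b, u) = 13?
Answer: Rational(-1555, 23764) ≈ -0.065435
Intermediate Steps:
c = 169 (c = Pow(13, 2) = 169)
K = 11
Mul(Add(c, Mul(Mul(E, K), -6)), Pow(Add(-23777, Function('O')(-182, -180)), -1)) = Mul(Add(169, Mul(Mul(-21, 11), -6)), Pow(Add(-23777, 13), -1)) = Mul(Add(169, Mul(-231, -6)), Pow(-23764, -1)) = Mul(Add(169, 1386), Rational(-1, 23764)) = Mul(1555, Rational(-1, 23764)) = Rational(-1555, 23764)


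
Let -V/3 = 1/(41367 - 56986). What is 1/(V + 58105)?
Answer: 15619/907541998 ≈ 1.7210e-5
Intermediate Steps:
V = 3/15619 (V = -3/(41367 - 56986) = -3/(-15619) = -3*(-1/15619) = 3/15619 ≈ 0.00019207)
1/(V + 58105) = 1/(3/15619 + 58105) = 1/(907541998/15619) = 15619/907541998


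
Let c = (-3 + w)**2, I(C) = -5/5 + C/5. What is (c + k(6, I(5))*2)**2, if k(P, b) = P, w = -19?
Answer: 246016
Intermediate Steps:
I(C) = -1 + C/5 (I(C) = -5*1/5 + C*(1/5) = -1 + C/5)
c = 484 (c = (-3 - 19)**2 = (-22)**2 = 484)
(c + k(6, I(5))*2)**2 = (484 + 6*2)**2 = (484 + 12)**2 = 496**2 = 246016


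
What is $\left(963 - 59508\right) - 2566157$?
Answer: $-2624702$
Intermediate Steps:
$\left(963 - 59508\right) - 2566157 = -58545 - 2566157 = -2624702$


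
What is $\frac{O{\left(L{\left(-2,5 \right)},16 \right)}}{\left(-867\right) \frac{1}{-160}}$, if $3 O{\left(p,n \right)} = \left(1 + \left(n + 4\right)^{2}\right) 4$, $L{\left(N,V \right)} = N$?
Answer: $\frac{256640}{2601} \approx 98.67$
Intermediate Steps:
$O{\left(p,n \right)} = \frac{4}{3} + \frac{4 \left(4 + n\right)^{2}}{3}$ ($O{\left(p,n \right)} = \frac{\left(1 + \left(n + 4\right)^{2}\right) 4}{3} = \frac{\left(1 + \left(4 + n\right)^{2}\right) 4}{3} = \frac{4 + 4 \left(4 + n\right)^{2}}{3} = \frac{4}{3} + \frac{4 \left(4 + n\right)^{2}}{3}$)
$\frac{O{\left(L{\left(-2,5 \right)},16 \right)}}{\left(-867\right) \frac{1}{-160}} = \frac{\frac{4}{3} + \frac{4 \left(4 + 16\right)^{2}}{3}}{\left(-867\right) \frac{1}{-160}} = \frac{\frac{4}{3} + \frac{4 \cdot 20^{2}}{3}}{\left(-867\right) \left(- \frac{1}{160}\right)} = \frac{\frac{4}{3} + \frac{4}{3} \cdot 400}{\frac{867}{160}} = \left(\frac{4}{3} + \frac{1600}{3}\right) \frac{160}{867} = \frac{1604}{3} \cdot \frac{160}{867} = \frac{256640}{2601}$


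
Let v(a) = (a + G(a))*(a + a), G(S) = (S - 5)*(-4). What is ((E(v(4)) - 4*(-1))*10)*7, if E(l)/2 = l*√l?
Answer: 71960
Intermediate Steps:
G(S) = 20 - 4*S (G(S) = (-5 + S)*(-4) = 20 - 4*S)
v(a) = 2*a*(20 - 3*a) (v(a) = (a + (20 - 4*a))*(a + a) = (20 - 3*a)*(2*a) = 2*a*(20 - 3*a))
E(l) = 2*l^(3/2) (E(l) = 2*(l*√l) = 2*l^(3/2))
((E(v(4)) - 4*(-1))*10)*7 = ((2*(2*4*(20 - 3*4))^(3/2) - 4*(-1))*10)*7 = ((2*(2*4*(20 - 12))^(3/2) + 4)*10)*7 = ((2*(2*4*8)^(3/2) + 4)*10)*7 = ((2*64^(3/2) + 4)*10)*7 = ((2*512 + 4)*10)*7 = ((1024 + 4)*10)*7 = (1028*10)*7 = 10280*7 = 71960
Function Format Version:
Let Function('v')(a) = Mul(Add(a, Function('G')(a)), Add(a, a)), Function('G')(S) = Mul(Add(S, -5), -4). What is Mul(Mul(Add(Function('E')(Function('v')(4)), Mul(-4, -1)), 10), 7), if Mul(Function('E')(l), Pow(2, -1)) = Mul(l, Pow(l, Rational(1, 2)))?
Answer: 71960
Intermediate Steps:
Function('G')(S) = Add(20, Mul(-4, S)) (Function('G')(S) = Mul(Add(-5, S), -4) = Add(20, Mul(-4, S)))
Function('v')(a) = Mul(2, a, Add(20, Mul(-3, a))) (Function('v')(a) = Mul(Add(a, Add(20, Mul(-4, a))), Add(a, a)) = Mul(Add(20, Mul(-3, a)), Mul(2, a)) = Mul(2, a, Add(20, Mul(-3, a))))
Function('E')(l) = Mul(2, Pow(l, Rational(3, 2))) (Function('E')(l) = Mul(2, Mul(l, Pow(l, Rational(1, 2)))) = Mul(2, Pow(l, Rational(3, 2))))
Mul(Mul(Add(Function('E')(Function('v')(4)), Mul(-4, -1)), 10), 7) = Mul(Mul(Add(Mul(2, Pow(Mul(2, 4, Add(20, Mul(-3, 4))), Rational(3, 2))), Mul(-4, -1)), 10), 7) = Mul(Mul(Add(Mul(2, Pow(Mul(2, 4, Add(20, -12)), Rational(3, 2))), 4), 10), 7) = Mul(Mul(Add(Mul(2, Pow(Mul(2, 4, 8), Rational(3, 2))), 4), 10), 7) = Mul(Mul(Add(Mul(2, Pow(64, Rational(3, 2))), 4), 10), 7) = Mul(Mul(Add(Mul(2, 512), 4), 10), 7) = Mul(Mul(Add(1024, 4), 10), 7) = Mul(Mul(1028, 10), 7) = Mul(10280, 7) = 71960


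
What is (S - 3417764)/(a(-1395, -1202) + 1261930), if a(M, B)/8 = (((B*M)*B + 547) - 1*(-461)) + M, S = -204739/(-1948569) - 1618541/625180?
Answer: 4163544892978938689/19640841346814239400520 ≈ 0.00021198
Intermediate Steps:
S = -3025840089809/1218206367420 (S = -204739*(-1/1948569) - 1618541*1/625180 = 204739/1948569 - 1618541/625180 = -3025840089809/1218206367420 ≈ -2.4838)
a(M, B) = 8064 + 8*M + 8*M*B² (a(M, B) = 8*((((B*M)*B + 547) - 1*(-461)) + M) = 8*(((M*B² + 547) + 461) + M) = 8*(((547 + M*B²) + 461) + M) = 8*((1008 + M*B²) + M) = 8*(1008 + M + M*B²) = 8064 + 8*M + 8*M*B²)
(S - 3417764)/(a(-1395, -1202) + 1261930) = (-3025840089809/1218206367420 - 3417764)/((8064 + 8*(-1395) + 8*(-1395)*(-1202)²) + 1261930) = -4163544892978938689/(1218206367420*((8064 - 11160 + 8*(-1395)*1444804) + 1261930)) = -4163544892978938689/(1218206367420*((8064 - 11160 - 16124012640) + 1261930)) = -4163544892978938689/(1218206367420*(-16124015736 + 1261930)) = -4163544892978938689/1218206367420/(-16122753806) = -4163544892978938689/1218206367420*(-1/16122753806) = 4163544892978938689/19640841346814239400520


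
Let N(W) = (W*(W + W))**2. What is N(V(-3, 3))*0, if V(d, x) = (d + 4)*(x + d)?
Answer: 0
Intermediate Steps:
V(d, x) = (4 + d)*(d + x)
N(W) = 4*W**4 (N(W) = (W*(2*W))**2 = (2*W**2)**2 = 4*W**4)
N(V(-3, 3))*0 = (4*((-3)**2 + 4*(-3) + 4*3 - 3*3)**4)*0 = (4*(9 - 12 + 12 - 9)**4)*0 = (4*0**4)*0 = (4*0)*0 = 0*0 = 0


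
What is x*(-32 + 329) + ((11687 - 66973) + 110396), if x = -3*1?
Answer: 54219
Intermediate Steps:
x = -3
x*(-32 + 329) + ((11687 - 66973) + 110396) = -3*(-32 + 329) + ((11687 - 66973) + 110396) = -3*297 + (-55286 + 110396) = -891 + 55110 = 54219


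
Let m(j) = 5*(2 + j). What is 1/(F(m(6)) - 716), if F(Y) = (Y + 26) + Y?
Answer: -1/610 ≈ -0.0016393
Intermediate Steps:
m(j) = 10 + 5*j
F(Y) = 26 + 2*Y (F(Y) = (26 + Y) + Y = 26 + 2*Y)
1/(F(m(6)) - 716) = 1/((26 + 2*(10 + 5*6)) - 716) = 1/((26 + 2*(10 + 30)) - 716) = 1/((26 + 2*40) - 716) = 1/((26 + 80) - 716) = 1/(106 - 716) = 1/(-610) = -1/610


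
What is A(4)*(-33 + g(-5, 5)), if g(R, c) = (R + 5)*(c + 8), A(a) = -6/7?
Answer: 198/7 ≈ 28.286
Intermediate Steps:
A(a) = -6/7 (A(a) = -6*1/7 = -6/7)
g(R, c) = (5 + R)*(8 + c)
A(4)*(-33 + g(-5, 5)) = -6*(-33 + (40 + 5*5 + 8*(-5) - 5*5))/7 = -6*(-33 + (40 + 25 - 40 - 25))/7 = -6*(-33 + 0)/7 = -6/7*(-33) = 198/7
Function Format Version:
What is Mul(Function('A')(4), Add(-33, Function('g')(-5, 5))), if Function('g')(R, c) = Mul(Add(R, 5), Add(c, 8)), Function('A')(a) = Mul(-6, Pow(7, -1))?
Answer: Rational(198, 7) ≈ 28.286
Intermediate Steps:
Function('A')(a) = Rational(-6, 7) (Function('A')(a) = Mul(-6, Rational(1, 7)) = Rational(-6, 7))
Function('g')(R, c) = Mul(Add(5, R), Add(8, c))
Mul(Function('A')(4), Add(-33, Function('g')(-5, 5))) = Mul(Rational(-6, 7), Add(-33, Add(40, Mul(5, 5), Mul(8, -5), Mul(-5, 5)))) = Mul(Rational(-6, 7), Add(-33, Add(40, 25, -40, -25))) = Mul(Rational(-6, 7), Add(-33, 0)) = Mul(Rational(-6, 7), -33) = Rational(198, 7)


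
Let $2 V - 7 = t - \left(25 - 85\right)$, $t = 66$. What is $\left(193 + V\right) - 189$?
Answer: $\frac{141}{2} \approx 70.5$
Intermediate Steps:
$V = \frac{133}{2}$ ($V = \frac{7}{2} + \frac{66 - \left(25 - 85\right)}{2} = \frac{7}{2} + \frac{66 - -60}{2} = \frac{7}{2} + \frac{66 + 60}{2} = \frac{7}{2} + \frac{1}{2} \cdot 126 = \frac{7}{2} + 63 = \frac{133}{2} \approx 66.5$)
$\left(193 + V\right) - 189 = \left(193 + \frac{133}{2}\right) - 189 = \frac{519}{2} - 189 = \frac{141}{2}$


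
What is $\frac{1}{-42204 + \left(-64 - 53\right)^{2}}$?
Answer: $- \frac{1}{28515} \approx -3.5069 \cdot 10^{-5}$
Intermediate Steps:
$\frac{1}{-42204 + \left(-64 - 53\right)^{2}} = \frac{1}{-42204 + \left(-117\right)^{2}} = \frac{1}{-42204 + 13689} = \frac{1}{-28515} = - \frac{1}{28515}$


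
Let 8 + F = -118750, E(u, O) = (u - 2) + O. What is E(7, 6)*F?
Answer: -1306338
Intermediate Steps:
E(u, O) = -2 + O + u (E(u, O) = (-2 + u) + O = -2 + O + u)
F = -118758 (F = -8 - 118750 = -118758)
E(7, 6)*F = (-2 + 6 + 7)*(-118758) = 11*(-118758) = -1306338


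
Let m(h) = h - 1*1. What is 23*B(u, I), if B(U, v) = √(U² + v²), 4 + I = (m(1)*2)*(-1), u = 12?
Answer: 92*√10 ≈ 290.93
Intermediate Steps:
m(h) = -1 + h (m(h) = h - 1 = -1 + h)
I = -4 (I = -4 + ((-1 + 1)*2)*(-1) = -4 + (0*2)*(-1) = -4 + 0*(-1) = -4 + 0 = -4)
23*B(u, I) = 23*√(12² + (-4)²) = 23*√(144 + 16) = 23*√160 = 23*(4*√10) = 92*√10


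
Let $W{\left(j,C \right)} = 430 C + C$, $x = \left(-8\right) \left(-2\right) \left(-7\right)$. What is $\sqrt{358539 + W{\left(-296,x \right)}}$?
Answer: $\sqrt{310267} \approx 557.02$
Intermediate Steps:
$x = -112$ ($x = 16 \left(-7\right) = -112$)
$W{\left(j,C \right)} = 431 C$
$\sqrt{358539 + W{\left(-296,x \right)}} = \sqrt{358539 + 431 \left(-112\right)} = \sqrt{358539 - 48272} = \sqrt{310267}$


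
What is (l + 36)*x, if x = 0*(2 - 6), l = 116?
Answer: 0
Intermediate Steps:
x = 0 (x = 0*(-4) = 0)
(l + 36)*x = (116 + 36)*0 = 152*0 = 0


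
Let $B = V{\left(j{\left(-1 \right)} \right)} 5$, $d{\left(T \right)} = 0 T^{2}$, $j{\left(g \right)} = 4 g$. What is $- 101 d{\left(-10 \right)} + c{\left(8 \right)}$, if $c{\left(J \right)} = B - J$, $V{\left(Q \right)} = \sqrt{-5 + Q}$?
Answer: $-8 + 15 i \approx -8.0 + 15.0 i$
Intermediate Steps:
$d{\left(T \right)} = 0$
$B = 15 i$ ($B = \sqrt{-5 + 4 \left(-1\right)} 5 = \sqrt{-5 - 4} \cdot 5 = \sqrt{-9} \cdot 5 = 3 i 5 = 15 i \approx 15.0 i$)
$c{\left(J \right)} = - J + 15 i$ ($c{\left(J \right)} = 15 i - J = - J + 15 i$)
$- 101 d{\left(-10 \right)} + c{\left(8 \right)} = \left(-101\right) 0 + \left(\left(-1\right) 8 + 15 i\right) = 0 - \left(8 - 15 i\right) = -8 + 15 i$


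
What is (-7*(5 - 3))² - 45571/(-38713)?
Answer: 7633319/38713 ≈ 197.18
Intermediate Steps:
(-7*(5 - 3))² - 45571/(-38713) = (-7*2)² - 45571*(-1/38713) = (-14)² + 45571/38713 = 196 + 45571/38713 = 7633319/38713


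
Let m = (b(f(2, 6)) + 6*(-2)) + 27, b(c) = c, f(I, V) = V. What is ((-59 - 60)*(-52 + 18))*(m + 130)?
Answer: 610946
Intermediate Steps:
m = 21 (m = (6 + 6*(-2)) + 27 = (6 - 12) + 27 = -6 + 27 = 21)
((-59 - 60)*(-52 + 18))*(m + 130) = ((-59 - 60)*(-52 + 18))*(21 + 130) = -119*(-34)*151 = 4046*151 = 610946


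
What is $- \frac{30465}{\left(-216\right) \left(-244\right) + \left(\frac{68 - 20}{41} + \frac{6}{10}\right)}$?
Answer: $- \frac{2081775}{3601561} \approx -0.57802$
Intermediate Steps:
$- \frac{30465}{\left(-216\right) \left(-244\right) + \left(\frac{68 - 20}{41} + \frac{6}{10}\right)} = - \frac{30465}{52704 + \left(48 \cdot \frac{1}{41} + 6 \cdot \frac{1}{10}\right)} = - \frac{30465}{52704 + \left(\frac{48}{41} + \frac{3}{5}\right)} = - \frac{30465}{52704 + \frac{363}{205}} = - \frac{30465}{\frac{10804683}{205}} = \left(-30465\right) \frac{205}{10804683} = - \frac{2081775}{3601561}$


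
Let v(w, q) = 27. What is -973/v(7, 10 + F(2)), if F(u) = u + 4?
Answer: -973/27 ≈ -36.037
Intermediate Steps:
F(u) = 4 + u
-973/v(7, 10 + F(2)) = -973/27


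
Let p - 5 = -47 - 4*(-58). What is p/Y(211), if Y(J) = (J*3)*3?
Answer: 190/1899 ≈ 0.10005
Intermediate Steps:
Y(J) = 9*J (Y(J) = (3*J)*3 = 9*J)
p = 190 (p = 5 + (-47 - 4*(-58)) = 5 + (-47 + 232) = 5 + 185 = 190)
p/Y(211) = 190/((9*211)) = 190/1899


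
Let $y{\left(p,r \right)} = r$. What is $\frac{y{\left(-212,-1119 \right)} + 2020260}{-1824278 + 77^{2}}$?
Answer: $- \frac{2019141}{1818349} \approx -1.1104$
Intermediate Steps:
$\frac{y{\left(-212,-1119 \right)} + 2020260}{-1824278 + 77^{2}} = \frac{-1119 + 2020260}{-1824278 + 77^{2}} = \frac{2019141}{-1824278 + 5929} = \frac{2019141}{-1818349} = 2019141 \left(- \frac{1}{1818349}\right) = - \frac{2019141}{1818349}$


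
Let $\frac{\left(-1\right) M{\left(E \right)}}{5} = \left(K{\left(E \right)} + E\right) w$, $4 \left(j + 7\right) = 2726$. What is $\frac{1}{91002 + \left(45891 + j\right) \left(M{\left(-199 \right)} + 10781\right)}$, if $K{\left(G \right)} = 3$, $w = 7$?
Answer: $\frac{2}{1643105975} \approx 1.2172 \cdot 10^{-9}$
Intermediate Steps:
$j = \frac{1349}{2}$ ($j = -7 + \frac{1}{4} \cdot 2726 = -7 + \frac{1363}{2} = \frac{1349}{2} \approx 674.5$)
$M{\left(E \right)} = -105 - 35 E$ ($M{\left(E \right)} = - 5 \left(3 + E\right) 7 = - 5 \left(21 + 7 E\right) = -105 - 35 E$)
$\frac{1}{91002 + \left(45891 + j\right) \left(M{\left(-199 \right)} + 10781\right)} = \frac{1}{91002 + \left(45891 + \frac{1349}{2}\right) \left(\left(-105 - -6965\right) + 10781\right)} = \frac{1}{91002 + \frac{93131 \left(\left(-105 + 6965\right) + 10781\right)}{2}} = \frac{1}{91002 + \frac{93131 \left(6860 + 10781\right)}{2}} = \frac{1}{91002 + \frac{93131}{2} \cdot 17641} = \frac{1}{91002 + \frac{1642923971}{2}} = \frac{1}{\frac{1643105975}{2}} = \frac{2}{1643105975}$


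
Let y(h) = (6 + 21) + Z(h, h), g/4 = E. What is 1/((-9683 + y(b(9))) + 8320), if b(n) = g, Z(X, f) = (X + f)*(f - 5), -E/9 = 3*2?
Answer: 1/94136 ≈ 1.0623e-5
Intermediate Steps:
E = -54 (E = -27*2 = -9*6 = -54)
Z(X, f) = (-5 + f)*(X + f) (Z(X, f) = (X + f)*(-5 + f) = (-5 + f)*(X + f))
g = -216 (g = 4*(-54) = -216)
b(n) = -216
y(h) = 27 - 10*h + 2*h² (y(h) = (6 + 21) + (h² - 5*h - 5*h + h*h) = 27 + (h² - 5*h - 5*h + h²) = 27 + (-10*h + 2*h²) = 27 - 10*h + 2*h²)
1/((-9683 + y(b(9))) + 8320) = 1/((-9683 + (27 - 10*(-216) + 2*(-216)²)) + 8320) = 1/((-9683 + (27 + 2160 + 2*46656)) + 8320) = 1/((-9683 + (27 + 2160 + 93312)) + 8320) = 1/((-9683 + 95499) + 8320) = 1/(85816 + 8320) = 1/94136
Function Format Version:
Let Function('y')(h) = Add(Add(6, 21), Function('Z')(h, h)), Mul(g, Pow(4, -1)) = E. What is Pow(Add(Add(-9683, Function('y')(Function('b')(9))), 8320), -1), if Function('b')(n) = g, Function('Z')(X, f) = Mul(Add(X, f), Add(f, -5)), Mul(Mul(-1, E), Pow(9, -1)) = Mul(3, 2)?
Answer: Rational(1, 94136) ≈ 1.0623e-5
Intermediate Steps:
E = -54 (E = Mul(-9, Mul(3, 2)) = Mul(-9, 6) = -54)
Function('Z')(X, f) = Mul(Add(-5, f), Add(X, f)) (Function('Z')(X, f) = Mul(Add(X, f), Add(-5, f)) = Mul(Add(-5, f), Add(X, f)))
g = -216 (g = Mul(4, -54) = -216)
Function('b')(n) = -216
Function('y')(h) = Add(27, Mul(-10, h), Mul(2, Pow(h, 2))) (Function('y')(h) = Add(Add(6, 21), Add(Pow(h, 2), Mul(-5, h), Mul(-5, h), Mul(h, h))) = Add(27, Add(Pow(h, 2), Mul(-5, h), Mul(-5, h), Pow(h, 2))) = Add(27, Add(Mul(-10, h), Mul(2, Pow(h, 2)))) = Add(27, Mul(-10, h), Mul(2, Pow(h, 2))))
Pow(Add(Add(-9683, Function('y')(Function('b')(9))), 8320), -1) = Pow(Add(Add(-9683, Add(27, Mul(-10, -216), Mul(2, Pow(-216, 2)))), 8320), -1) = Pow(Add(Add(-9683, Add(27, 2160, Mul(2, 46656))), 8320), -1) = Pow(Add(Add(-9683, Add(27, 2160, 93312)), 8320), -1) = Pow(Add(Add(-9683, 95499), 8320), -1) = Pow(Add(85816, 8320), -1) = Pow(94136, -1) = Rational(1, 94136)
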